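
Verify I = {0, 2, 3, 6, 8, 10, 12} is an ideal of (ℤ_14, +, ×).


Check ideal conditions for I = {0, 2, 3, 6, 8, 10, 12} in ℤ_14:
(1) I is an additive subgroup? No
(2) For r ∈ ℤ_14 and a ∈ I: r·a ∈ I? No  [counterexample: r=2, a=2, r·a mod 14 = 4 ∉ I]

No, I is not an ideal of ℤ_14


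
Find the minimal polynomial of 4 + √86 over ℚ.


Let α = 4 + √86. Then α - 4 = √86, so (α - 4)² = 86, giving α² - 8α - 70 = 0. Degree 2 and α ∉ ℚ, so this is the minimal polynomial.

Minimal polynomial: x² - 8x - 70


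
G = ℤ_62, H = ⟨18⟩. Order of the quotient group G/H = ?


|⟨18⟩| = n / gcd(18, 62) = 62 / 2 = 31
H is normal (ℤ_62 is abelian).
|G/H| = |G| / |H| = 62 / 31 = 2

|G/H| = 2


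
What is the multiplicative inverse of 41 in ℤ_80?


Use the extended Euclidean algorithm to write 1 = 41·s + 80·t; then s mod 80 is the inverse.
Euclidean algorithm:
  41 = 0·80 + 41
  80 = 1·41 + 39
  41 = 1·39 + 2
  39 = 19·2 + 1
  2 = 2·1 + 0
gcd(41,80) = 1
Back-substitution gives: 41·(-39) + 80·(20) = 1
So 41⁻¹ ≡ -39 ≡ 41 (mod 80)
Check: 41 × 41 = 1681 ≡ 1 (mod 80) ✓

41⁻¹ ≡ 41 (mod 80)


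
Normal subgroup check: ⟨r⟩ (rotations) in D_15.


H = ⟨r⟩ (rotations) in D_15
The rotation subgroup ⟨r⟩ has index 2 in D_15, so it is normal

Yes, normal subgroup


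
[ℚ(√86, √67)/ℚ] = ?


[ℚ(√86,√67):ℚ] = [ℚ(√86,√67):ℚ(√86)]·[ℚ(√86):ℚ] = 2·2 = 4

[ℚ(√86, √67)/ℚ] = 4


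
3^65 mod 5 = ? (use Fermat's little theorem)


Fermat's little theorem: if p is prime and gcd(a,p)=1, then a^(p-1) ≡ 1 (mod p)
p = 5 is prime, gcd(3,5) = 1
Reduce exponent: 65 mod 4 = 1
So 3^65 ≡ 3^1 (mod 5)
3^1 mod 5 = 3

3^65 ≡ 3 (mod 5)


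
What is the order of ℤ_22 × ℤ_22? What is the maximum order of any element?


|ℤ_22 × ℤ_22| = 22 × 22 = 484
Max element order = lcm(22,22) = 22
Cyclic? No (gcd=22)

|ℤ_22×ℤ_22| = 484, max element order = 22


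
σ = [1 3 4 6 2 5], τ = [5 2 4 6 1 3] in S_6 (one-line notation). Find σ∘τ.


σ∘τ: apply τ first, then σ
1 →τ 5 →σ 2
2 →τ 2 →σ 3
3 →τ 4 →σ 6
4 →τ 6 →σ 5
5 →τ 1 →σ 1
6 →τ 3 →σ 4

σ∘τ = [2 3 6 5 1 4]


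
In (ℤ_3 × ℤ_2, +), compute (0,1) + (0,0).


Operation: componentwise addition mod (3, 2)
(0,1) + (0,0) = ((a₁+b₁) mod 3, (a₂+b₂) mod 2) with a = (0,1), b = (0,0)

(0,1) + (0,0) = (0,1)


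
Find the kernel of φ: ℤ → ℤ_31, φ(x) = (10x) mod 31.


Kernel = preimage of identity
ker(φ) = {x ∈ ℤ : 10x ≡ 0 (mod 31)}. gcd(10,31) = 1, so 10x ≡ 0 (mod 31) ⟺ x ≡ 0 (mod 31/1 = 31). Hence ker(φ) = 31ℤ

ker(φ) = 31ℤ


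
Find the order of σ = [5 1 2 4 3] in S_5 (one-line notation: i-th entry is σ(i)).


Cycle decomposition: (1 5 3 2)
Cycle lengths: 4
Order = lcm(4) = 4

ord(σ) = 4


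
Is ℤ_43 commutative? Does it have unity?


ℤ_43 is a commutative ring with unity 1; 43 is prime, so ℤ_43 is a field (hence an integral domain)
Commutative: Yes
Integral domain: Yes
Has unity: Yes

ℤ_43: Commutative=Yes, Unity=Yes


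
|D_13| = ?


|D_n| = 2n (n rotations and n reflections)
|D_13| = 2×13 = 26

|D_13| = 26


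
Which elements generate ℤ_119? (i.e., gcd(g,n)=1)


g generates ℤ_n iff gcd(g,n) = 1
Prime factors of 119: 7, 17
Generators are g ∈ {1,...,118} not divisible by any of these primes.
Generators: {1, 2, 3, 4, 5, 6, 8, 9, 10, 11, 12, 13, 15, 16, 18, 19, 20, 22, 23, 24, 25, 26, 27, 29, 30, 31, 32, 33, 36, 37, 38, 39, 40, 41, 43, 44, 45, 46, 47, 48, 50, 52, 53, 54, 55, 57, 58, 59, 60, 61, 62, 64, 65, 66, 67, 69, 71, 72, 73, 74, 75, 76, 78, 79, 80, 81, 82, 83, 86, 87, 88, 89, 90, 92, 93, 94, 95, 96, 97, 99, 100, 101, 103, 104, 106, 107, 108, 109, 110, 111, 113, 114, 115, 116, 117, 118}
Number of generators = φ(119) = 96

Generators of ℤ_119 = {1, 2, 3, 4, 5, 6, 8, 9, 10, 11, 12, 13, 15, 16, 18, 19, 20, 22, 23, 24, 25, 26, 27, 29, 30, 31, 32, 33, 36, 37, 38, 39, 40, 41, 43, 44, 45, 46, 47, 48, 50, 52, 53, 54, 55, 57, 58, 59, 60, 61, 62, 64, 65, 66, 67, 69, 71, 72, 73, 74, 75, 76, 78, 79, 80, 81, 82, 83, 86, 87, 88, 89, 90, 92, 93, 94, 95, 96, 97, 99, 100, 101, 103, 104, 106, 107, 108, 109, 110, 111, 113, 114, 115, 116, 117, 118}


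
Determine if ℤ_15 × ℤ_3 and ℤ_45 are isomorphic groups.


Comparing ℤ_15 × ℤ_3 and ℤ_45:
gcd(15,3) = 3 ≠ 1. Max element order in ℤ_15×ℤ_3 is lcm(15,3) = 15 < 45, so it has no element of order 45

No, ℤ_15 × ℤ_3 ≇ ℤ_45


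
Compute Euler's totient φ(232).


Factor n: 232 = 2^3 × 29
φ(n) = n · ∏(1 - 1/p) over distinct primes p | n
φ(232) = 232 · (1 - 1/2) · (1 - 1/29) = 112

φ(232) = 112


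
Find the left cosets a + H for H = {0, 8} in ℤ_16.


H = {0, 8}, |H| = 2
Number of cosets = |G|/|H| = 16/2 = 8
0 + H = {0, 8}
1 + H = {1, 9}
2 + H = {2, 10}
3 + H = {3, 11}
4 + H = {4, 12}
5 + H = {5, 13}
6 + H = {6, 14}
7 + H = {7, 15}

Cosets: 0+H={0,8}; 1+H={1,9}; 2+H={2,10}; 3+H={3,11}; 4+H={4,12}; 5+H={5,13}; 6+H={6,14}; 7+H={7,15}


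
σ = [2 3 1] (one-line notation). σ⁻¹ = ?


To find σ⁻¹, swap domain and range:
σ(1) = 2 → σ⁻¹(2) = 1
σ(2) = 3 → σ⁻¹(3) = 2
σ(3) = 1 → σ⁻¹(1) = 3

σ⁻¹ = [3 1 2]


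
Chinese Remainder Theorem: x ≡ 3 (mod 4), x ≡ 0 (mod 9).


m₁ = 4, m₂ = 9, gcd = 1, so CRT applies. M = m₁·m₂ = 36
Let M₁ = M/m₁ = 9, M₂ = M/m₂ = 4
Find y₁ ≡ M₁⁻¹ (mod m₁): 9⁻¹ ≡ 1 (mod 4)
Find y₂ ≡ M₂⁻¹ (mod m₂): 4⁻¹ ≡ 7 (mod 9)
x = a₁·M₁·y₁ + a₂·M₂·y₂ = 3·9·1 + 0·4·7 = 27
Reduce mod 36: x ≡ 27
Check: 27 mod 4 = 3 ✓, 27 mod 9 = 0 ✓

x ≡ 27 (mod 36)


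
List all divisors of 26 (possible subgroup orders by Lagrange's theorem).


Lagrange's theorem: |H| divides |G|
|G| = 26
Divisors of 26: 1, 2, 13, 26

Possible subgroup orders: {1, 2, 13, 26}


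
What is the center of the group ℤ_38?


Z(G) = {g ∈ G | gx = xg for all x ∈ G}
ℤ_38 is abelian, so Z(G) = G

Z(ℤ_38) = ℤ_38


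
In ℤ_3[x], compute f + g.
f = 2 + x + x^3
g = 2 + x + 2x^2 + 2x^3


Add coefficients mod 3:
x^0: 2 + 2 = 1 (mod 3)
x^1: 1 + 1 = 2 (mod 3)
x^2: 0 + 2 = 2 (mod 3)
x^3: 1 + 2 = 0 (mod 3)
Result: 1 + 2x + 2x^2

f + g = 1 + 2x + 2x^2


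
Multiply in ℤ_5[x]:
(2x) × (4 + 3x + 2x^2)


Expand and collect like terms; reduce coefficients mod 5:
x^0: 0·4 = 0 ≡ 0 (mod 5)
x^1: 0·3 + 2·4 = 8 ≡ 3 (mod 5)
x^2: 0·2 + 2·3 = 6 ≡ 1 (mod 5)
x^3: 2·2 = 4 ≡ 4 (mod 5)
Result: 3x + x^2 + 4x^3

f · g = 3x + x^2 + 4x^3


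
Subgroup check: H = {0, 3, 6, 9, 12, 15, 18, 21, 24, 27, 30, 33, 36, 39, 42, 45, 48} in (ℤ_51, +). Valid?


Subgroup test for H = {0, 3, 6, 9, 12, 15, 18, 21, 24, 27, 30, 33, 36, 39, 42, 45, 48} in (ℤ_51, +):
(1) 0 ∈ H? Yes
(2) Closure: for all a,b ∈ H, (a+b) mod 51 ∈ H? Yes
(3) Inverses: for all a ∈ H, -a mod 51 ∈ H? Yes

Yes, H is a subgroup of ℤ_51


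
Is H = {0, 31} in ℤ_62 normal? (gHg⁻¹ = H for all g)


H = {0, 31} in ℤ_62
ℤ_62 is abelian; every subgroup of an abelian group is normal

Yes, normal subgroup


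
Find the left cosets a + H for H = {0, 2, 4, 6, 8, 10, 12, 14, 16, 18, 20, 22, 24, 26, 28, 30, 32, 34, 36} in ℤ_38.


H = {0, 2, 4, 6, 8, 10, 12, 14, 16, 18, 20, 22, 24, 26, 28, 30, 32, 34, 36}, |H| = 19
Number of cosets = |G|/|H| = 38/19 = 2
0 + H = {0, 2, 4, 6, 8, 10, 12, 14, 16, 18, 20, 22, 24, 26, 28, 30, 32, 34, 36}
1 + H = {1, 3, 5, 7, 9, 11, 13, 15, 17, 19, 21, 23, 25, 27, 29, 31, 33, 35, 37}

Cosets: 0+H={0,2,4,6,8,10,12,14,16,18,20,22,24,26,28,30,32,34,36}; 1+H={1,3,5,7,9,11,13,15,17,19,21,23,25,27,29,31,33,35,37}


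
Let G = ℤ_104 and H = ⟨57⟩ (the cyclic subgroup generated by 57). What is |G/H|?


|⟨57⟩| = n / gcd(57, 104) = 104 / 1 = 104
H is normal (ℤ_104 is abelian).
|G/H| = |G| / |H| = 104 / 104 = 1

|G/H| = 1


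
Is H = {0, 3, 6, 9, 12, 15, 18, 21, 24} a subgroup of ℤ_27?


Subgroup test for H = {0, 3, 6, 9, 12, 15, 18, 21, 24} in (ℤ_27, +):
(1) 0 ∈ H? Yes
(2) Closure: for all a,b ∈ H, (a+b) mod 27 ∈ H? Yes
(3) Inverses: for all a ∈ H, -a mod 27 ∈ H? Yes

Yes, H is a subgroup of ℤ_27


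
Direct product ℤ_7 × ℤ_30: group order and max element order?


|ℤ_7 × ℤ_30| = 7 × 30 = 210
Max element order = lcm(7,30) = 210
Cyclic? Yes (gcd=1)

|ℤ_7×ℤ_30| = 210, max element order = 210


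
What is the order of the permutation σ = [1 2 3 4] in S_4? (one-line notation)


Cycle decomposition: identity (all elements fixed)
Order = 1 (identity has order 1)

ord(σ) = 1


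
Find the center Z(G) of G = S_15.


Z(G) = {g ∈ G | gx = xg for all x ∈ G}
S_n is non-abelian for n ≥ 3; Z(S_15) is trivial

Z(S_15) = {e}


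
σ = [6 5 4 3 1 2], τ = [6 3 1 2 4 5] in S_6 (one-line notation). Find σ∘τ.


σ∘τ: apply τ first, then σ
1 →τ 6 →σ 2
2 →τ 3 →σ 4
3 →τ 1 →σ 6
4 →τ 2 →σ 5
5 →τ 4 →σ 3
6 →τ 5 →σ 1

σ∘τ = [2 4 6 5 3 1]


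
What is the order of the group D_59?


|D_n| = 2n (n rotations and n reflections)
|D_59| = 2×59 = 118

|D_59| = 118


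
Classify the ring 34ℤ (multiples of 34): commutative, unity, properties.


34ℤ is a commutative ring under +,× but has no multiplicative identity (1 ∉ 34ℤ); it has no zero divisors, but without unity it is not an integral domain
Commutative: Yes
Integral domain: No
Has unity: No

34ℤ (multiples of 34): Commutative=Yes, Unity=No


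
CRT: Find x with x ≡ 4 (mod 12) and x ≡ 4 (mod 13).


m₁ = 12, m₂ = 13, gcd = 1, so CRT applies. M = m₁·m₂ = 156
Let M₁ = M/m₁ = 13, M₂ = M/m₂ = 12
Find y₁ ≡ M₁⁻¹ (mod m₁): 13⁻¹ ≡ 1 (mod 12)
Find y₂ ≡ M₂⁻¹ (mod m₂): 12⁻¹ ≡ 12 (mod 13)
x = a₁·M₁·y₁ + a₂·M₂·y₂ = 4·13·1 + 4·12·12 = 628
Reduce mod 156: x ≡ 4
Check: 4 mod 12 = 4 ✓, 4 mod 13 = 4 ✓

x ≡ 4 (mod 156)


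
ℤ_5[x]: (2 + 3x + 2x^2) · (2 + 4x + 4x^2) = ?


Expand and collect like terms; reduce coefficients mod 5:
x^0: 2·2 = 4 ≡ 4 (mod 5)
x^1: 2·4 + 3·2 = 14 ≡ 4 (mod 5)
x^2: 2·4 + 3·4 + 2·2 = 24 ≡ 4 (mod 5)
x^3: 3·4 + 2·4 = 20 ≡ 0 (mod 5)
x^4: 2·4 = 8 ≡ 3 (mod 5)
Result: 4 + 4x + 4x^2 + 3x^4

f · g = 4 + 4x + 4x^2 + 3x^4


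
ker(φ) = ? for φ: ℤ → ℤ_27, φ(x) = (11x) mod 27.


Kernel = preimage of identity
ker(φ) = {x ∈ ℤ : 11x ≡ 0 (mod 27)}. gcd(11,27) = 1, so 11x ≡ 0 (mod 27) ⟺ x ≡ 0 (mod 27/1 = 27). Hence ker(φ) = 27ℤ

ker(φ) = 27ℤ


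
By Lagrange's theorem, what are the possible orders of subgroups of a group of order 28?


Lagrange's theorem: |H| divides |G|
|G| = 28
Divisors of 28: 1, 2, 4, 7, 14, 28

Possible subgroup orders: {1, 2, 4, 7, 14, 28}


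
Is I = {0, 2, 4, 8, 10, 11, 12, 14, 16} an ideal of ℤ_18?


Check ideal conditions for I = {0, 2, 4, 8, 10, 11, 12, 14, 16} in ℤ_18:
(1) I is an additive subgroup? No
(2) For r ∈ ℤ_18 and a ∈ I: r·a ∈ I? No  [counterexample: r=2, a=12, r·a mod 18 = 6 ∉ I]

No, I is not an ideal of ℤ_18


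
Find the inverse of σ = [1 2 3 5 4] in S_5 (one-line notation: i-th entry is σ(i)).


To find σ⁻¹, swap domain and range:
σ(1) = 1 → σ⁻¹(1) = 1
σ(2) = 2 → σ⁻¹(2) = 2
σ(3) = 3 → σ⁻¹(3) = 3
σ(4) = 5 → σ⁻¹(5) = 4
σ(5) = 4 → σ⁻¹(4) = 5

σ⁻¹ = [1 2 3 5 4]


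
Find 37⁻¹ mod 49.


Use the extended Euclidean algorithm to write 1 = 37·s + 49·t; then s mod 49 is the inverse.
Euclidean algorithm:
  37 = 0·49 + 37
  49 = 1·37 + 12
  37 = 3·12 + 1
  12 = 12·1 + 0
gcd(37,49) = 1
Back-substitution gives: 37·(4) + 49·(-3) = 1
So 37⁻¹ ≡ 4 ≡ 4 (mod 49)
Check: 37 × 4 = 148 ≡ 1 (mod 49) ✓

37⁻¹ ≡ 4 (mod 49)


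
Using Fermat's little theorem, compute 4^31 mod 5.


Fermat's little theorem: if p is prime and gcd(a,p)=1, then a^(p-1) ≡ 1 (mod p)
p = 5 is prime, gcd(4,5) = 1
Reduce exponent: 31 mod 4 = 3
So 4^31 ≡ 4^3 (mod 5)
4^3 mod 5 = 4

4^31 ≡ 4 (mod 5)


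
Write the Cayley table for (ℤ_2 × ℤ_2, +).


Elements: {(0,0), (0,1), (1,0), (1,1)}
Operation: componentwise addition mod (2, 2)
Entry (a, b) = ((a₁+b₁) mod 2, (a₂+b₂) mod 2)

Cayley table:
      | (0,0) | (0,1) | (1,0) | (1,1)
(0,0) | (0,0) | (0,1) | (1,0) | (1,1)
(0,1) | (0,1) | (0,0) | (1,1) | (1,0)
(1,0) | (1,0) | (1,1) | (0,0) | (0,1)
(1,1) | (1,1) | (1,0) | (0,1) | (0,0)


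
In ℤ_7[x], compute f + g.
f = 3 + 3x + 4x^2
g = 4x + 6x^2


Add coefficients mod 7:
x^0: 3 + 0 = 3 (mod 7)
x^1: 3 + 4 = 0 (mod 7)
x^2: 4 + 6 = 3 (mod 7)
Result: 3 + 3x^2

f + g = 3 + 3x^2


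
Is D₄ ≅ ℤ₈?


Comparing D₄ and ℤ₈:
D₄ is non-abelian, ℤ₈ is abelian

No, D₄ ≇ ℤ₈


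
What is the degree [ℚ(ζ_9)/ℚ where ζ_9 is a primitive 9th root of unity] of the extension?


[ℚ(ζ_n):ℚ] = deg Φ_n(x) = φ(n). Here φ(9) = 6

[ℚ(ζ_9)/ℚ where ζ_9 is a primitive 9th root of unity] = 6


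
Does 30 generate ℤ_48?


g generates ℤ_n iff gcd(g, n) = 1
gcd(30, 48) = 6
Since gcd = 6 ≠ 1, ⟨30⟩ has order 8 < 48, so 30 is not a generator.

No, 30 does not generate ℤ_48


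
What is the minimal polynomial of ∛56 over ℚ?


∛56 satisfies x³ - 56 = 0, irreducible over ℚ (no rational root; 56 is not a perfect cube)

Minimal polynomial: x³ - 56


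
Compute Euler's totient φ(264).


Factor n: 264 = 2^3 × 3 × 11
φ(n) = n · ∏(1 - 1/p) over distinct primes p | n
φ(264) = 264 · (1 - 1/2) · (1 - 1/3) · (1 - 1/11) = 80

φ(264) = 80


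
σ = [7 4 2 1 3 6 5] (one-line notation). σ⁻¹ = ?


To find σ⁻¹, swap domain and range:
σ(1) = 7 → σ⁻¹(7) = 1
σ(2) = 4 → σ⁻¹(4) = 2
σ(3) = 2 → σ⁻¹(2) = 3
σ(4) = 1 → σ⁻¹(1) = 4
σ(5) = 3 → σ⁻¹(3) = 5
σ(6) = 6 → σ⁻¹(6) = 6
σ(7) = 5 → σ⁻¹(5) = 7

σ⁻¹ = [4 3 5 2 7 6 1]


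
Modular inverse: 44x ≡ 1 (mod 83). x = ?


Use the extended Euclidean algorithm to write 1 = 44·s + 83·t; then s mod 83 is the inverse.
Euclidean algorithm:
  44 = 0·83 + 44
  83 = 1·44 + 39
  44 = 1·39 + 5
  39 = 7·5 + 4
  5 = 1·4 + 1
  4 = 4·1 + 0
gcd(44,83) = 1
Back-substitution gives: 44·(17) + 83·(-9) = 1
So 44⁻¹ ≡ 17 ≡ 17 (mod 83)
Check: 44 × 17 = 748 ≡ 1 (mod 83) ✓

44⁻¹ ≡ 17 (mod 83)


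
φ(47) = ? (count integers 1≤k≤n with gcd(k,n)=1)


Factor n: 47 = 47
φ(n) = n · ∏(1 - 1/p) over distinct primes p | n
φ(47) = 47 · (1 - 1/47) = 46

φ(47) = 46


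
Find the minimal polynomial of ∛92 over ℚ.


∛92 satisfies x³ - 92 = 0, irreducible over ℚ (no rational root; 92 is not a perfect cube)

Minimal polynomial: x³ - 92


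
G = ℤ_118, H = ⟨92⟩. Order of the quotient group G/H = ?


|⟨92⟩| = n / gcd(92, 118) = 118 / 2 = 59
H is normal (ℤ_118 is abelian).
|G/H| = |G| / |H| = 118 / 59 = 2

|G/H| = 2


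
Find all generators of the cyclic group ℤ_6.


g generates ℤ_n iff gcd(g,n) = 1
Checking each g ∈ {1,...,5}:
gcd(1,6) = 1
gcd(2,6) = 2
gcd(3,6) = 3
gcd(4,6) = 2
gcd(5,6) = 1
Generators: {1, 5}
Number of generators = φ(6) = 2

Generators of ℤ_6 = {1, 5}


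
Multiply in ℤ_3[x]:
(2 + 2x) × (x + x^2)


Expand and collect like terms; reduce coefficients mod 3:
x^0: 2·0 = 0 ≡ 0 (mod 3)
x^1: 2·1 + 2·0 = 2 ≡ 2 (mod 3)
x^2: 2·1 + 2·1 = 4 ≡ 1 (mod 3)
x^3: 2·1 = 2 ≡ 2 (mod 3)
Result: 2x + x^2 + 2x^3

f · g = 2x + x^2 + 2x^3


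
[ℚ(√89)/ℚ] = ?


√89 has minimal polynomial x² - 89 (irreducible over ℚ since 89 is squarefree)

[ℚ(√89)/ℚ] = 2


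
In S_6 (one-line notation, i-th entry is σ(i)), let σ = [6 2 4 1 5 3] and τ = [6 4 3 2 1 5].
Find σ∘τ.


σ∘τ: apply τ first, then σ
1 →τ 6 →σ 3
2 →τ 4 →σ 1
3 →τ 3 →σ 4
4 →τ 2 →σ 2
5 →τ 1 →σ 6
6 →τ 5 →σ 5

σ∘τ = [3 1 4 2 6 5]


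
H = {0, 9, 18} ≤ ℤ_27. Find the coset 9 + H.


9 + H = {9 + h (mod 27) : h ∈ H}
9+0=9, 9+9=18, 9+18=0
9 + H = {0, 9, 18} = 0 + H

9 + H = {0, 9, 18}


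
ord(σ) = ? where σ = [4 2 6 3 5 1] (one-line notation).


Cycle decomposition: (1 4 3 6)
Cycle lengths: 4
Order = lcm(4) = 4

ord(σ) = 4


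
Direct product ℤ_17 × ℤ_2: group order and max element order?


|ℤ_17 × ℤ_2| = 17 × 2 = 34
Max element order = lcm(17,2) = 34
Cyclic? Yes (gcd=1)

|ℤ_17×ℤ_2| = 34, max element order = 34


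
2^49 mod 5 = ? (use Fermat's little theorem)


Fermat's little theorem: if p is prime and gcd(a,p)=1, then a^(p-1) ≡ 1 (mod p)
p = 5 is prime, gcd(2,5) = 1
Reduce exponent: 49 mod 4 = 1
So 2^49 ≡ 2^1 (mod 5)
2^1 mod 5 = 2

2^49 ≡ 2 (mod 5)


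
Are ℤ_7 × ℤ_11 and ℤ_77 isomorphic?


Comparing ℤ_7 × ℤ_11 and ℤ_77:
gcd(7,11) = 1, so ℤ_7 × ℤ_11 ≅ ℤ_77 (CRT)

Yes, ℤ_7 × ℤ_11 ≅ ℤ_77


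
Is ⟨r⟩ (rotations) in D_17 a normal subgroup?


H = ⟨r⟩ (rotations) in D_17
The rotation subgroup ⟨r⟩ has index 2 in D_17, so it is normal

Yes, normal subgroup


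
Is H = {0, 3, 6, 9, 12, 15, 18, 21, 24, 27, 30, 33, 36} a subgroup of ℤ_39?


Subgroup test for H = {0, 3, 6, 9, 12, 15, 18, 21, 24, 27, 30, 33, 36} in (ℤ_39, +):
(1) 0 ∈ H? Yes
(2) Closure: for all a,b ∈ H, (a+b) mod 39 ∈ H? Yes
(3) Inverses: for all a ∈ H, -a mod 39 ∈ H? Yes

Yes, H is a subgroup of ℤ_39


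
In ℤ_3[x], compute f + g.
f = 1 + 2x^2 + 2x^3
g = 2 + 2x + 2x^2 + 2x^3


Add coefficients mod 3:
x^0: 1 + 2 = 0 (mod 3)
x^1: 0 + 2 = 2 (mod 3)
x^2: 2 + 2 = 1 (mod 3)
x^3: 2 + 2 = 1 (mod 3)
Result: 2x + x^2 + x^3

f + g = 2x + x^2 + x^3


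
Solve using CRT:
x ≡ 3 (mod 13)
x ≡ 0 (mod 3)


m₁ = 13, m₂ = 3, gcd = 1, so CRT applies. M = m₁·m₂ = 39
Let M₁ = M/m₁ = 3, M₂ = M/m₂ = 13
Find y₁ ≡ M₁⁻¹ (mod m₁): 3⁻¹ ≡ 9 (mod 13)
Find y₂ ≡ M₂⁻¹ (mod m₂): 13⁻¹ ≡ 1 (mod 3)
x = a₁·M₁·y₁ + a₂·M₂·y₂ = 3·3·9 + 0·13·1 = 81
Reduce mod 39: x ≡ 3
Check: 3 mod 13 = 3 ✓, 3 mod 3 = 0 ✓

x ≡ 3 (mod 39)


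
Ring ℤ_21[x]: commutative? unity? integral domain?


ℤ_21 has zero divisors (3·7 ≡ 0), and these lift to constant zero divisors in ℤ_21[x]; so not an integral domain
Commutative: Yes
Integral domain: No
Has unity: Yes

ℤ_21[x]: Commutative=Yes, Unity=Yes


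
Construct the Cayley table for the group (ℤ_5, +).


Elements: {0, 1, 2, 3, 4}
Operation: addition mod 5
Entry (a, b) = (a + b) mod 5

Cayley table:
  | 0 | 1 | 2 | 3 | 4
0 | 0 | 1 | 2 | 3 | 4
1 | 1 | 2 | 3 | 4 | 0
2 | 2 | 3 | 4 | 0 | 1
3 | 3 | 4 | 0 | 1 | 2
4 | 4 | 0 | 1 | 2 | 3


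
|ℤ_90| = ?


ℤ_n has n elements.

|ℤ_90| = 90


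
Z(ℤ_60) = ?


Z(G) = {g ∈ G | gx = xg for all x ∈ G}
ℤ_60 is abelian, so Z(G) = G

Z(ℤ_60) = ℤ_60


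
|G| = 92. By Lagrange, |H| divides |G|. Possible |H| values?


Lagrange's theorem: |H| divides |G|
|G| = 92
Divisors of 92: 1, 2, 4, 23, 46, 92

Possible subgroup orders: {1, 2, 4, 23, 46, 92}


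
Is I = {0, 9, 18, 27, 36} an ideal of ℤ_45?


Check ideal conditions for I = {0, 9, 18, 27, 36} in ℤ_45:
(1) I is an additive subgroup? Yes
(2) For r ∈ ℤ_45 and a ∈ I: r·a ∈ I? Yes

Yes, I is an ideal of ℤ_45


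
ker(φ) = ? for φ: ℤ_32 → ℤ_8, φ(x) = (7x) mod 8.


Kernel = preimage of identity
ker(φ) = {x ∈ ℤ_32 : 7x ≡ 0 (mod 8)}. Since 8 | 32, φ is well-defined. The kernel is the cyclic subgroup ⟨8⟩ of ℤ_32 (order 4), i.e. {0, 8, 16, 24}

ker(φ) = {0, 8, 16, 24}


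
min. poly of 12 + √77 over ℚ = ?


Let α = 12 + √77. Then α - 12 = √77, so (α - 12)² = 77, giving α² - 24α + 67 = 0. Degree 2 and α ∉ ℚ, so this is the minimal polynomial.

Minimal polynomial: x² - 24x + 67


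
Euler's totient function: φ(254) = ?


Factor n: 254 = 2 × 127
φ(n) = n · ∏(1 - 1/p) over distinct primes p | n
φ(254) = 254 · (1 - 1/2) · (1 - 1/127) = 126

φ(254) = 126


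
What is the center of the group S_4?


Z(G) = {g ∈ G | gx = xg for all x ∈ G}
S_n is non-abelian for n ≥ 3; Z(S_4) is trivial

Z(S_4) = {e}


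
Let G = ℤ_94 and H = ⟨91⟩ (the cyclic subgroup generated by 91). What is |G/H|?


|⟨91⟩| = n / gcd(91, 94) = 94 / 1 = 94
H is normal (ℤ_94 is abelian).
|G/H| = |G| / |H| = 94 / 94 = 1

|G/H| = 1


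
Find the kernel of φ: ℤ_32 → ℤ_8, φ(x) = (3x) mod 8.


Kernel = preimage of identity
ker(φ) = {x ∈ ℤ_32 : 3x ≡ 0 (mod 8)}. Since 8 | 32, φ is well-defined. The kernel is the cyclic subgroup ⟨8⟩ of ℤ_32 (order 4), i.e. {0, 8, 16, 24}

ker(φ) = {0, 8, 16, 24}


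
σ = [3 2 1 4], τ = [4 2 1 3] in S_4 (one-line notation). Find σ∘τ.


σ∘τ: apply τ first, then σ
1 →τ 4 →σ 4
2 →τ 2 →σ 2
3 →τ 1 →σ 3
4 →τ 3 →σ 1

σ∘τ = [4 2 3 1]


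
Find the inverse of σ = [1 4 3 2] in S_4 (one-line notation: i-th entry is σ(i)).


To find σ⁻¹, swap domain and range:
σ(1) = 1 → σ⁻¹(1) = 1
σ(2) = 4 → σ⁻¹(4) = 2
σ(3) = 3 → σ⁻¹(3) = 3
σ(4) = 2 → σ⁻¹(2) = 4

σ⁻¹ = [1 4 3 2]


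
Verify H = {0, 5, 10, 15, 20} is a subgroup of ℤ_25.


Subgroup test for H = {0, 5, 10, 15, 20} in (ℤ_25, +):
(1) 0 ∈ H? Yes
(2) Closure: for all a,b ∈ H, (a+b) mod 25 ∈ H? Yes
(3) Inverses: for all a ∈ H, -a mod 25 ∈ H? Yes

Yes, H is a subgroup of ℤ_25


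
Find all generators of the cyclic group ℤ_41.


g generates ℤ_n iff gcd(g,n) = 1
Prime factors of 41: 41
Generators are g ∈ {1,...,40} not divisible by any of these primes.
Generators: {1, 2, 3, 4, 5, 6, 7, 8, 9, 10, 11, 12, 13, 14, 15, 16, 17, 18, 19, 20, 21, 22, 23, 24, 25, 26, 27, 28, 29, 30, 31, 32, 33, 34, 35, 36, 37, 38, 39, 40}
Number of generators = φ(41) = 40

Generators of ℤ_41 = {1, 2, 3, 4, 5, 6, 7, 8, 9, 10, 11, 12, 13, 14, 15, 16, 17, 18, 19, 20, 21, 22, 23, 24, 25, 26, 27, 28, 29, 30, 31, 32, 33, 34, 35, 36, 37, 38, 39, 40}


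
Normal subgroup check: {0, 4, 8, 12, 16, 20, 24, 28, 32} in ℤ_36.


H = {0, 4, 8, 12, 16, 20, 24, 28, 32} in ℤ_36
ℤ_36 is abelian; every subgroup of an abelian group is normal

Yes, normal subgroup


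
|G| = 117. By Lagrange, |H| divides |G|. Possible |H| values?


Lagrange's theorem: |H| divides |G|
|G| = 117
Divisors of 117: 1, 3, 9, 13, 39, 117

Possible subgroup orders: {1, 3, 9, 13, 39, 117}


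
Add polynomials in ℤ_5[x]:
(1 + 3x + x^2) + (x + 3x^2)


Add coefficients mod 5:
x^0: 1 + 0 = 1 (mod 5)
x^1: 3 + 1 = 4 (mod 5)
x^2: 1 + 3 = 4 (mod 5)
Result: 1 + 4x + 4x^2

f + g = 1 + 4x + 4x^2


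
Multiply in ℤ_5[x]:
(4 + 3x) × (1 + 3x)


Expand and collect like terms; reduce coefficients mod 5:
x^0: 4·1 = 4 ≡ 4 (mod 5)
x^1: 4·3 + 3·1 = 15 ≡ 0 (mod 5)
x^2: 3·3 = 9 ≡ 4 (mod 5)
Result: 4 + 4x^2

f · g = 4 + 4x^2


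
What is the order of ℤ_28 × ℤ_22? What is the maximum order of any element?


|ℤ_28 × ℤ_22| = 28 × 22 = 616
Max element order = lcm(28,22) = 308
Cyclic? No (gcd=2)

|ℤ_28×ℤ_22| = 616, max element order = 308


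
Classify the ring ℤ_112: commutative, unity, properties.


ℤ_112 is a commutative ring with unity 1; 112 = 2×56 is composite, so 2·56 ≡ 0 gives zero divisors (not an integral domain)
Commutative: Yes
Integral domain: No
Has unity: Yes

ℤ_112: Commutative=Yes, Unity=Yes


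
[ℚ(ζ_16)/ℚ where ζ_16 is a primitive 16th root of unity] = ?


[ℚ(ζ_n):ℚ] = deg Φ_n(x) = φ(n). Here φ(16) = 8

[ℚ(ζ_16)/ℚ where ζ_16 is a primitive 16th root of unity] = 8


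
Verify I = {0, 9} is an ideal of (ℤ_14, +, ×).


Check ideal conditions for I = {0, 9} in ℤ_14:
(1) I is an additive subgroup? No
(2) For r ∈ ℤ_14 and a ∈ I: r·a ∈ I? No  [counterexample: r=2, a=9, r·a mod 14 = 4 ∉ I]

No, I is not an ideal of ℤ_14


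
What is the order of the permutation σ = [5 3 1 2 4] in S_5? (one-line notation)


Cycle decomposition: (1 5 4 2 3)
Cycle lengths: 5
Order = lcm(5) = 5

ord(σ) = 5


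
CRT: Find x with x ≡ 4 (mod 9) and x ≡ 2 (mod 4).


m₁ = 9, m₂ = 4, gcd = 1, so CRT applies. M = m₁·m₂ = 36
Let M₁ = M/m₁ = 4, M₂ = M/m₂ = 9
Find y₁ ≡ M₁⁻¹ (mod m₁): 4⁻¹ ≡ 7 (mod 9)
Find y₂ ≡ M₂⁻¹ (mod m₂): 9⁻¹ ≡ 1 (mod 4)
x = a₁·M₁·y₁ + a₂·M₂·y₂ = 4·4·7 + 2·9·1 = 130
Reduce mod 36: x ≡ 22
Check: 22 mod 9 = 4 ✓, 22 mod 4 = 2 ✓

x ≡ 22 (mod 36)


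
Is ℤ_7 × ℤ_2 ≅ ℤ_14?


Comparing ℤ_7 × ℤ_2 and ℤ_14:
gcd(7,2) = 1, so ℤ_7 × ℤ_2 ≅ ℤ_14 (CRT)

Yes, ℤ_7 × ℤ_2 ≅ ℤ_14


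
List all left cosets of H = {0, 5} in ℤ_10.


H = {0, 5}, |H| = 2
Number of cosets = |G|/|H| = 10/2 = 5
0 + H = {0, 5}
1 + H = {1, 6}
2 + H = {2, 7}
3 + H = {3, 8}
4 + H = {4, 9}

Cosets: 0+H={0,5}; 1+H={1,6}; 2+H={2,7}; 3+H={3,8}; 4+H={4,9}


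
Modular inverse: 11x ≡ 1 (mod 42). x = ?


Use the extended Euclidean algorithm to write 1 = 11·s + 42·t; then s mod 42 is the inverse.
Euclidean algorithm:
  11 = 0·42 + 11
  42 = 3·11 + 9
  11 = 1·9 + 2
  9 = 4·2 + 1
  2 = 2·1 + 0
gcd(11,42) = 1
Back-substitution gives: 11·(-19) + 42·(5) = 1
So 11⁻¹ ≡ -19 ≡ 23 (mod 42)
Check: 11 × 23 = 253 ≡ 1 (mod 42) ✓

11⁻¹ ≡ 23 (mod 42)


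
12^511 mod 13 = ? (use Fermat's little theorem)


Fermat's little theorem: if p is prime and gcd(a,p)=1, then a^(p-1) ≡ 1 (mod p)
p = 13 is prime, gcd(12,13) = 1
Reduce exponent: 511 mod 12 = 7
So 12^511 ≡ 12^7 (mod 13)
12^7 mod 13 = 12

12^511 ≡ 12 (mod 13)


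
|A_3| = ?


|A_n| = n!/2 (even permutations)
|A_3| = 3!/2 = 6/2 = 3

|A_3| = 3


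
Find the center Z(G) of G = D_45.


Z(G) = {g ∈ G | gx = xg for all x ∈ G}
For odd n, Z(D_n) = {e}: no nontrivial rotation commutes with all reflections

Z(D_45) = {e}


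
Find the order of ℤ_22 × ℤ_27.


|A × B| = |A| · |B|
|ℤ_22 × ℤ_27| = 22 × 27 = 594

|ℤ_22 × ℤ_27| = 594


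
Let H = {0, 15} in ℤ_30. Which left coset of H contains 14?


14 + H = {14 + h (mod 30) : h ∈ H}
14+0=14, 14+15=29

14 + H = {14, 29}


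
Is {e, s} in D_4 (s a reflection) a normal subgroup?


H = {e, s} in D_4 (s a reflection)
r·s·r⁻¹ = sr⁻² ≠ s for n ≥ 3, so {e, s} is not closed under conjugation

No, not a normal subgroup


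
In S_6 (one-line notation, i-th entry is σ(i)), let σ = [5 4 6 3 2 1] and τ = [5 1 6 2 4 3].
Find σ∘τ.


σ∘τ: apply τ first, then σ
1 →τ 5 →σ 2
2 →τ 1 →σ 5
3 →τ 6 →σ 1
4 →τ 2 →σ 4
5 →τ 4 →σ 3
6 →τ 3 →σ 6

σ∘τ = [2 5 1 4 3 6]


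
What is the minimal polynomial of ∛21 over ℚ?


∛21 satisfies x³ - 21 = 0, irreducible over ℚ (no rational root; 21 is not a perfect cube)

Minimal polynomial: x³ - 21


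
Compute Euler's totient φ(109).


Factor n: 109 = 109
φ(n) = n · ∏(1 - 1/p) over distinct primes p | n
φ(109) = 109 · (1 - 1/109) = 108

φ(109) = 108


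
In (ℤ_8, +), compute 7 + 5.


Operation: addition mod 8
7 + 5 = (a + b) mod 8 with a = 7, b = 5

7 + 5 = 4


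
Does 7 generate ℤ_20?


g generates ℤ_n iff gcd(g, n) = 1
gcd(7, 20) = 1
Since gcd = 1, 7 is a generator.

Yes, 7 generates ℤ_20


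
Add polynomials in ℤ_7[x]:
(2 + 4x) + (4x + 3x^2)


Add coefficients mod 7:
x^0: 2 + 0 = 2 (mod 7)
x^1: 4 + 4 = 1 (mod 7)
x^2: 0 + 3 = 3 (mod 7)
Result: 2 + x + 3x^2

f + g = 2 + x + 3x^2


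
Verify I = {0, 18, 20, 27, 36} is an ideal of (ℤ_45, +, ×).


Check ideal conditions for I = {0, 18, 20, 27, 36} in ℤ_45:
(1) I is an additive subgroup? No
(2) For r ∈ ℤ_45 and a ∈ I: r·a ∈ I? No  [counterexample: r=2, a=20, r·a mod 45 = 40 ∉ I]

No, I is not an ideal of ℤ_45


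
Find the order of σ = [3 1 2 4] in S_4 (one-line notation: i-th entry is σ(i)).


Cycle decomposition: (1 3 2)
Cycle lengths: 3
Order = lcm(3) = 3

ord(σ) = 3


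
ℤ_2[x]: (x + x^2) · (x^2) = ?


Expand and collect like terms; reduce coefficients mod 2:
x^0: 0·0 = 0 ≡ 0 (mod 2)
x^1: 0·0 + 1·0 = 0 ≡ 0 (mod 2)
x^2: 0·1 + 1·0 + 1·0 = 0 ≡ 0 (mod 2)
x^3: 1·1 + 1·0 = 1 ≡ 1 (mod 2)
x^4: 1·1 = 1 ≡ 1 (mod 2)
Result: x^3 + x^4

f · g = x^3 + x^4


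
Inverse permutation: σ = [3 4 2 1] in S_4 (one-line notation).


To find σ⁻¹, swap domain and range:
σ(1) = 3 → σ⁻¹(3) = 1
σ(2) = 4 → σ⁻¹(4) = 2
σ(3) = 2 → σ⁻¹(2) = 3
σ(4) = 1 → σ⁻¹(1) = 4

σ⁻¹ = [4 3 1 2]


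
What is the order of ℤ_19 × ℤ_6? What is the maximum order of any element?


|ℤ_19 × ℤ_6| = 19 × 6 = 114
Max element order = lcm(19,6) = 114
Cyclic? Yes (gcd=1)

|ℤ_19×ℤ_6| = 114, max element order = 114


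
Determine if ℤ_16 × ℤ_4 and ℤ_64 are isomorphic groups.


Comparing ℤ_16 × ℤ_4 and ℤ_64:
gcd(16,4) = 4 ≠ 1. Max element order in ℤ_16×ℤ_4 is lcm(16,4) = 16 < 64, so it has no element of order 64

No, ℤ_16 × ℤ_4 ≇ ℤ_64


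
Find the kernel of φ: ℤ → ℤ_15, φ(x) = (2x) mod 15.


Kernel = preimage of identity
ker(φ) = {x ∈ ℤ : 2x ≡ 0 (mod 15)}. gcd(2,15) = 1, so 2x ≡ 0 (mod 15) ⟺ x ≡ 0 (mod 15/1 = 15). Hence ker(φ) = 15ℤ

ker(φ) = 15ℤ


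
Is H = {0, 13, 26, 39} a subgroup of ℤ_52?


Subgroup test for H = {0, 13, 26, 39} in (ℤ_52, +):
(1) 0 ∈ H? Yes
(2) Closure: for all a,b ∈ H, (a+b) mod 52 ∈ H? Yes
(3) Inverses: for all a ∈ H, -a mod 52 ∈ H? Yes

Yes, H is a subgroup of ℤ_52


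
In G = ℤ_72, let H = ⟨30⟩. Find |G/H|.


|⟨30⟩| = n / gcd(30, 72) = 72 / 6 = 12
H is normal (ℤ_72 is abelian).
|G/H| = |G| / |H| = 72 / 12 = 6

|G/H| = 6


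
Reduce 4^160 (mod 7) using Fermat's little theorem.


Fermat's little theorem: if p is prime and gcd(a,p)=1, then a^(p-1) ≡ 1 (mod p)
p = 7 is prime, gcd(4,7) = 1
Reduce exponent: 160 mod 6 = 4
So 4^160 ≡ 4^4 (mod 7)
4^4 mod 7 = 4

4^160 ≡ 4 (mod 7)


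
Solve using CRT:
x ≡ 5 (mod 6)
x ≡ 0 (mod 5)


m₁ = 6, m₂ = 5, gcd = 1, so CRT applies. M = m₁·m₂ = 30
Let M₁ = M/m₁ = 5, M₂ = M/m₂ = 6
Find y₁ ≡ M₁⁻¹ (mod m₁): 5⁻¹ ≡ 5 (mod 6)
Find y₂ ≡ M₂⁻¹ (mod m₂): 6⁻¹ ≡ 1 (mod 5)
x = a₁·M₁·y₁ + a₂·M₂·y₂ = 5·5·5 + 0·6·1 = 125
Reduce mod 30: x ≡ 5
Check: 5 mod 6 = 5 ✓, 5 mod 5 = 0 ✓

x ≡ 5 (mod 30)


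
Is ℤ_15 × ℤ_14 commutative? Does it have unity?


Direct product ring; commutative with unity (1,1); but (1,0)·(0,1) = (0,0) gives zero divisors, so not an integral domain
Commutative: Yes
Integral domain: No
Has unity: Yes

ℤ_15 × ℤ_14: Commutative=Yes, Unity=Yes


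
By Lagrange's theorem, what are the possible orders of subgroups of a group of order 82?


Lagrange's theorem: |H| divides |G|
|G| = 82
Divisors of 82: 1, 2, 41, 82

Possible subgroup orders: {1, 2, 41, 82}


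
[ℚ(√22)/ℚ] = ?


√22 has minimal polynomial x² - 22 (irreducible over ℚ since 22 is squarefree)

[ℚ(√22)/ℚ] = 2


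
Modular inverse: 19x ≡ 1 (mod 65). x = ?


Use the extended Euclidean algorithm to write 1 = 19·s + 65·t; then s mod 65 is the inverse.
Euclidean algorithm:
  19 = 0·65 + 19
  65 = 3·19 + 8
  19 = 2·8 + 3
  8 = 2·3 + 2
  3 = 1·2 + 1
  2 = 2·1 + 0
gcd(19,65) = 1
Back-substitution gives: 19·(24) + 65·(-7) = 1
So 19⁻¹ ≡ 24 ≡ 24 (mod 65)
Check: 19 × 24 = 456 ≡ 1 (mod 65) ✓

19⁻¹ ≡ 24 (mod 65)


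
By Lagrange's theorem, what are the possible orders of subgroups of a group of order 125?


Lagrange's theorem: |H| divides |G|
|G| = 125
Divisors of 125: 1, 5, 25, 125

Possible subgroup orders: {1, 5, 25, 125}


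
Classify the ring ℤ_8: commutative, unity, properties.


ℤ_8 is a commutative ring with unity 1; 8 = 2×4 is composite, so 2·4 ≡ 0 gives zero divisors (not an integral domain)
Commutative: Yes
Integral domain: No
Has unity: Yes

ℤ_8: Commutative=Yes, Unity=Yes


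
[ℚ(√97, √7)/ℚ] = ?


[ℚ(√97,√7):ℚ] = [ℚ(√97,√7):ℚ(√97)]·[ℚ(√97):ℚ] = 2·2 = 4

[ℚ(√97, √7)/ℚ] = 4


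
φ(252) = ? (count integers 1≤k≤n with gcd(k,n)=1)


Factor n: 252 = 2^2 × 3^2 × 7
φ(n) = n · ∏(1 - 1/p) over distinct primes p | n
φ(252) = 252 · (1 - 1/2) · (1 - 1/3) · (1 - 1/7) = 72

φ(252) = 72


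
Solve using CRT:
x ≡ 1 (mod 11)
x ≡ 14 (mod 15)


m₁ = 11, m₂ = 15, gcd = 1, so CRT applies. M = m₁·m₂ = 165
Let M₁ = M/m₁ = 15, M₂ = M/m₂ = 11
Find y₁ ≡ M₁⁻¹ (mod m₁): 15⁻¹ ≡ 3 (mod 11)
Find y₂ ≡ M₂⁻¹ (mod m₂): 11⁻¹ ≡ 11 (mod 15)
x = a₁·M₁·y₁ + a₂·M₂·y₂ = 1·15·3 + 14·11·11 = 1739
Reduce mod 165: x ≡ 89
Check: 89 mod 11 = 1 ✓, 89 mod 15 = 14 ✓

x ≡ 89 (mod 165)


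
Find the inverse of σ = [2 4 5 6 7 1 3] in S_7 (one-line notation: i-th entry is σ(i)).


To find σ⁻¹, swap domain and range:
σ(1) = 2 → σ⁻¹(2) = 1
σ(2) = 4 → σ⁻¹(4) = 2
σ(3) = 5 → σ⁻¹(5) = 3
σ(4) = 6 → σ⁻¹(6) = 4
σ(5) = 7 → σ⁻¹(7) = 5
σ(6) = 1 → σ⁻¹(1) = 6
σ(7) = 3 → σ⁻¹(3) = 7

σ⁻¹ = [6 1 7 2 3 4 5]


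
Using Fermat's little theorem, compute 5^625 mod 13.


Fermat's little theorem: if p is prime and gcd(a,p)=1, then a^(p-1) ≡ 1 (mod p)
p = 13 is prime, gcd(5,13) = 1
Reduce exponent: 625 mod 12 = 1
So 5^625 ≡ 5^1 (mod 13)
5^1 mod 13 = 5

5^625 ≡ 5 (mod 13)


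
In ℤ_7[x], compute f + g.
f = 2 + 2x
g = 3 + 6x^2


Add coefficients mod 7:
x^0: 2 + 3 = 5 (mod 7)
x^1: 2 + 0 = 2 (mod 7)
x^2: 0 + 6 = 6 (mod 7)
Result: 5 + 2x + 6x^2

f + g = 5 + 2x + 6x^2


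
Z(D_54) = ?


Z(G) = {g ∈ G | gx = xg for all x ∈ G}
For even n, Z(D_n) = {e, r^(n/2)}: the 180° rotation r^27 commutes with every reflection and rotation

Z(D_54) = {e, r^27}


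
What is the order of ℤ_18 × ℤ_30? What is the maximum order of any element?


|ℤ_18 × ℤ_30| = 18 × 30 = 540
Max element order = lcm(18,30) = 90
Cyclic? No (gcd=6)

|ℤ_18×ℤ_30| = 540, max element order = 90


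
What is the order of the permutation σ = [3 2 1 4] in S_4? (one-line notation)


Cycle decomposition: (1 3)
Cycle lengths: 2
Order = lcm(2) = 2

ord(σ) = 2


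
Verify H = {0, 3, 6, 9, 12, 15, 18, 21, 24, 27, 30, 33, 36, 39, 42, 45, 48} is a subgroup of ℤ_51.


Subgroup test for H = {0, 3, 6, 9, 12, 15, 18, 21, 24, 27, 30, 33, 36, 39, 42, 45, 48} in (ℤ_51, +):
(1) 0 ∈ H? Yes
(2) Closure: for all a,b ∈ H, (a+b) mod 51 ∈ H? Yes
(3) Inverses: for all a ∈ H, -a mod 51 ∈ H? Yes

Yes, H is a subgroup of ℤ_51


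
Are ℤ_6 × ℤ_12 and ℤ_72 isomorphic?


Comparing ℤ_6 × ℤ_12 and ℤ_72:
gcd(6,12) = 6 ≠ 1. Max element order in ℤ_6×ℤ_12 is lcm(6,12) = 12 < 72, so it has no element of order 72

No, ℤ_6 × ℤ_12 ≇ ℤ_72


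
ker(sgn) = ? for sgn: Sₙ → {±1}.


Kernel = preimage of identity
ker(sgn) = even permutations = Aₙ

ker(sgn) = Aₙ


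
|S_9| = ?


|S_n| = n! (number of permutations of n symbols)
|S_9| = 9! = 362880

|S_9| = 362880


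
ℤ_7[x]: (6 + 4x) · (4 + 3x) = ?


Expand and collect like terms; reduce coefficients mod 7:
x^0: 6·4 = 24 ≡ 3 (mod 7)
x^1: 6·3 + 4·4 = 34 ≡ 6 (mod 7)
x^2: 4·3 = 12 ≡ 5 (mod 7)
Result: 3 + 6x + 5x^2

f · g = 3 + 6x + 5x^2


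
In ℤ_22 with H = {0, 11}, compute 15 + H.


15 + H = {15 + h (mod 22) : h ∈ H}
15+0=15, 15+11=4
15 + H = {4, 15} = 4 + H

15 + H = {4, 15}


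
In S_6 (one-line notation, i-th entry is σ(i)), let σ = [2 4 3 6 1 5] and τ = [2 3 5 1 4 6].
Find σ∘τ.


σ∘τ: apply τ first, then σ
1 →τ 2 →σ 4
2 →τ 3 →σ 3
3 →τ 5 →σ 1
4 →τ 1 →σ 2
5 →τ 4 →σ 6
6 →τ 6 →σ 5

σ∘τ = [4 3 1 2 6 5]


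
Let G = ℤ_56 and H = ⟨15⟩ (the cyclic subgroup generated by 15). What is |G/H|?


|⟨15⟩| = n / gcd(15, 56) = 56 / 1 = 56
H is normal (ℤ_56 is abelian).
|G/H| = |G| / |H| = 56 / 56 = 1

|G/H| = 1


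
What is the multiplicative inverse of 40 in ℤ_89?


Use the extended Euclidean algorithm to write 1 = 40·s + 89·t; then s mod 89 is the inverse.
Euclidean algorithm:
  40 = 0·89 + 40
  89 = 2·40 + 9
  40 = 4·9 + 4
  9 = 2·4 + 1
  4 = 4·1 + 0
gcd(40,89) = 1
Back-substitution gives: 40·(-20) + 89·(9) = 1
So 40⁻¹ ≡ -20 ≡ 69 (mod 89)
Check: 40 × 69 = 2760 ≡ 1 (mod 89) ✓

40⁻¹ ≡ 69 (mod 89)


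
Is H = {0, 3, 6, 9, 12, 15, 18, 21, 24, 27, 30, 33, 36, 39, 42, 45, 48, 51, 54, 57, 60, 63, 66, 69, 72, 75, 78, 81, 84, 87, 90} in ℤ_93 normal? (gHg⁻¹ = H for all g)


H = {0, 3, 6, 9, 12, 15, 18, 21, 24, 27, 30, 33, 36, 39, 42, 45, 48, 51, 54, 57, 60, 63, 66, 69, 72, 75, 78, 81, 84, 87, 90} in ℤ_93
ℤ_93 is abelian; every subgroup of an abelian group is normal

Yes, normal subgroup


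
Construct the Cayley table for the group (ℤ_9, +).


Elements: {0, 1, 2, 3, 4, 5, 6, 7, 8}
Operation: addition mod 9
Entry (a, b) = (a + b) mod 9

Cayley table:
  | 0 | 1 | 2 | 3 | 4 | 5 | 6 | 7 | 8
0 | 0 | 1 | 2 | 3 | 4 | 5 | 6 | 7 | 8
1 | 1 | 2 | 3 | 4 | 5 | 6 | 7 | 8 | 0
2 | 2 | 3 | 4 | 5 | 6 | 7 | 8 | 0 | 1
3 | 3 | 4 | 5 | 6 | 7 | 8 | 0 | 1 | 2
4 | 4 | 5 | 6 | 7 | 8 | 0 | 1 | 2 | 3
5 | 5 | 6 | 7 | 8 | 0 | 1 | 2 | 3 | 4
6 | 6 | 7 | 8 | 0 | 1 | 2 | 3 | 4 | 5
7 | 7 | 8 | 0 | 1 | 2 | 3 | 4 | 5 | 6
8 | 8 | 0 | 1 | 2 | 3 | 4 | 5 | 6 | 7


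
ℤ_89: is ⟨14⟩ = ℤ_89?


g generates ℤ_n iff gcd(g, n) = 1
gcd(14, 89) = 1
Since gcd = 1, 14 is a generator.

Yes, 14 generates ℤ_89


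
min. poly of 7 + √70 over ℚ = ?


Let α = 7 + √70. Then α - 7 = √70, so (α - 7)² = 70, giving α² - 14α - 21 = 0. Degree 2 and α ∉ ℚ, so this is the minimal polynomial.

Minimal polynomial: x² - 14x - 21


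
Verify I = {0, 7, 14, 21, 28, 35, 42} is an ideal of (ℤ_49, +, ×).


Check ideal conditions for I = {0, 7, 14, 21, 28, 35, 42} in ℤ_49:
(1) I is an additive subgroup? Yes
(2) For r ∈ ℤ_49 and a ∈ I: r·a ∈ I? Yes

Yes, I is an ideal of ℤ_49


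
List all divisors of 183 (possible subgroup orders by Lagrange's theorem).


Lagrange's theorem: |H| divides |G|
|G| = 183
Divisors of 183: 1, 3, 61, 183

Possible subgroup orders: {1, 3, 61, 183}


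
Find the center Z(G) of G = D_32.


Z(G) = {g ∈ G | gx = xg for all x ∈ G}
For even n, Z(D_n) = {e, r^(n/2)}: the 180° rotation r^16 commutes with every reflection and rotation

Z(D_32) = {e, r^16}


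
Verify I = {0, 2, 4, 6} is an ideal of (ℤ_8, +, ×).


Check ideal conditions for I = {0, 2, 4, 6} in ℤ_8:
(1) I is an additive subgroup? Yes
(2) For r ∈ ℤ_8 and a ∈ I: r·a ∈ I? Yes

Yes, I is an ideal of ℤ_8


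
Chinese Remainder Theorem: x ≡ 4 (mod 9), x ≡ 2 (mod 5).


m₁ = 9, m₂ = 5, gcd = 1, so CRT applies. M = m₁·m₂ = 45
Let M₁ = M/m₁ = 5, M₂ = M/m₂ = 9
Find y₁ ≡ M₁⁻¹ (mod m₁): 5⁻¹ ≡ 2 (mod 9)
Find y₂ ≡ M₂⁻¹ (mod m₂): 9⁻¹ ≡ 4 (mod 5)
x = a₁·M₁·y₁ + a₂·M₂·y₂ = 4·5·2 + 2·9·4 = 112
Reduce mod 45: x ≡ 22
Check: 22 mod 9 = 4 ✓, 22 mod 5 = 2 ✓

x ≡ 22 (mod 45)


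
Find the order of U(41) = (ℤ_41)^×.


U(n) is the group of units mod n; |U(n)| = φ(n)
|U(41)| = φ(41) = 40

|U(41) = (ℤ_41)^×| = 40


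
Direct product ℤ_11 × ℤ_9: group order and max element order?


|ℤ_11 × ℤ_9| = 11 × 9 = 99
Max element order = lcm(11,9) = 99
Cyclic? Yes (gcd=1)

|ℤ_11×ℤ_9| = 99, max element order = 99


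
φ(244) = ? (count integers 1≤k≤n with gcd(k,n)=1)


Factor n: 244 = 2^2 × 61
φ(n) = n · ∏(1 - 1/p) over distinct primes p | n
φ(244) = 244 · (1 - 1/2) · (1 - 1/61) = 120

φ(244) = 120


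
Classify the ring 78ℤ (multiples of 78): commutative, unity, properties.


78ℤ is a commutative ring under +,× but has no multiplicative identity (1 ∉ 78ℤ); it has no zero divisors, but without unity it is not an integral domain
Commutative: Yes
Integral domain: No
Has unity: No

78ℤ (multiples of 78): Commutative=Yes, Unity=No
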